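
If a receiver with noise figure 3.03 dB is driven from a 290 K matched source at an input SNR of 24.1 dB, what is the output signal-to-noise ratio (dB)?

By definition F = SNR_in/SNR_out, so in dB: SNR_out = SNR_in − NF
SNR_out = 24.1 − 3.03 = 21.07 dB

21.07 dB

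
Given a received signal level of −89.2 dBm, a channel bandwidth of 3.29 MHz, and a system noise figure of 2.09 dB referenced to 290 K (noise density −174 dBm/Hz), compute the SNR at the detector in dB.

17.5 dB

Noise floor: N = −174 + 10 log₁₀(B) + NF
10 log₁₀(3.29×10⁶) = 65.17 dB
N = −174 + 65.17 + 2.09 = −106.74 dBm
SNR = P_sig − N = −89.2 − (−106.74) = 17.54 dB → 17.5 dB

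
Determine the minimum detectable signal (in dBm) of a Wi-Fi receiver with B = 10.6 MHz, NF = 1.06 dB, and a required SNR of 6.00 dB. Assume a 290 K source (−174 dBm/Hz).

Sensitivity = −174 + 10 log₁₀(B) + NF + SNR_min
= −174 + 70.25 + 1.06 + 6.00
= −96.69 dBm → −96.7 dBm

−96.7 dBm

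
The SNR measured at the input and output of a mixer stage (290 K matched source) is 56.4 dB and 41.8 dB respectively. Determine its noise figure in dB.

14.6 dB

NF (dB) = SNR_in(dB) − SNR_out(dB) when the source is at T₀
NF = 56.4 − 41.8 = 14.6 dB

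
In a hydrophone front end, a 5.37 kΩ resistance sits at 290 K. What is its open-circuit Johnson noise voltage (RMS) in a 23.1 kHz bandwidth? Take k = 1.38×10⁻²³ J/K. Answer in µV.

V_n = √(4kTRB)
4kTRB = 4 × 1.38×10⁻²³ × 290 × 5.37×10³ × 2.31×10⁴ = 1.99×10⁻¹² V²
V_n = √(1.99×10⁻¹²) = 1.41×10⁻⁶ V = 1.41 µV

1.41 µV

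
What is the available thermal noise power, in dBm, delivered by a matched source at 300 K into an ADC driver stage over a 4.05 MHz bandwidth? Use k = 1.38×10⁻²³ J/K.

−107.8 dBm

P_n = kTB = 1.38×10⁻²³ × 300 × 4.05×10⁶ = 1.68×10⁻¹⁴ W
In dBm: 10 log₁₀(1.68×10⁻¹⁴ / 10⁻³) = −107.8 dBm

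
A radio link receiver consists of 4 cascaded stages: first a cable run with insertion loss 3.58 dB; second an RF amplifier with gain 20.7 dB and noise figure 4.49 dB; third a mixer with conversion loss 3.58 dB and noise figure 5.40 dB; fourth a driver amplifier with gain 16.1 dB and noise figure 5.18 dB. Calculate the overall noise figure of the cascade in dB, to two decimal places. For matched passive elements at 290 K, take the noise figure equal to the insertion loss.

Convert to linear (a loss of L dB is a gain of −L dB): F_i = 10^(NF_i/10), G_i = 10^(G_i,dB/10)
  Stage 1: F_1 = 10^(3.58/10) = 2.280, G_1 = 10^(−3.58/10) = 0.4385
  Stage 2: F_2 = 10^(4.49/10) = 2.812, G_2 = 10^(20.7/10) = 117.5
  Stage 3: F_3 = 10^(5.40/10) = 3.467, G_3 = 10^(−3.58/10) = 0.4385
  Stage 4: F_4 = 10^(5.18/10) = 3.296, G_4 = 10^(16.1/10) = 40.74
Friis cascade:
  F = 2.280 + (2.812 − 1)/0.4385 + (3.467 − 1)/51.52 + (3.296 − 1)/22.59 = 6.562
NF = 10 log₁₀(6.562) = 8.17 dB

8.17 dB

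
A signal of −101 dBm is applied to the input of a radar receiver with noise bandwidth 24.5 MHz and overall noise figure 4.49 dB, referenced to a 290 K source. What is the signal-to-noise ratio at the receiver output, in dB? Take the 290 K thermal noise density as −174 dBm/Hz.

Noise floor: N = −174 + 10 log₁₀(B) + NF
10 log₁₀(2.45×10⁷) = 73.89 dB
N = −174 + 73.89 + 4.49 = −95.62 dBm
SNR = P_sig − N = −101 − (−95.62) = −5.38 dB → −5.4 dB

−5.4 dB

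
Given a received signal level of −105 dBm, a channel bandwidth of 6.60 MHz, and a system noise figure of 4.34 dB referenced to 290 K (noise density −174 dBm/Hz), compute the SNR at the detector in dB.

Noise floor: N = −174 + 10 log₁₀(B) + NF
10 log₁₀(6.60×10⁶) = 68.2 dB
N = −174 + 68.2 + 4.34 = −101.46 dBm
SNR = P_sig − N = −105 − (−101.46) = −3.54 dB → −3.5 dB

−3.5 dB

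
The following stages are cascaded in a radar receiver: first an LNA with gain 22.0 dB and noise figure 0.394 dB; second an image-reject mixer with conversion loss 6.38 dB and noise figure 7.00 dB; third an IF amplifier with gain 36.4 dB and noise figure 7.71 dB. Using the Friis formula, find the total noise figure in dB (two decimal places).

Convert to linear (a loss of L dB is a gain of −L dB): F_i = 10^(NF_i/10), G_i = 10^(G_i,dB/10)
  Stage 1: F_1 = 10^(0.394/10) = 1.095, G_1 = 10^(22.0/10) = 158.5
  Stage 2: F_2 = 10^(7.00/10) = 5.012, G_2 = 10^(−6.38/10) = 0.2301
  Stage 3: F_3 = 10^(7.71/10) = 5.902, G_3 = 10^(36.4/10) = 4365
Friis cascade:
  F = 1.095 + (5.012 − 1)/158.5 + (5.902 − 1)/36.48 = 1.255
NF = 10 log₁₀(1.255) = 0.99 dB

0.99 dB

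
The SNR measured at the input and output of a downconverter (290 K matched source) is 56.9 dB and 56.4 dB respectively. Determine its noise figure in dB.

NF (dB) = SNR_in(dB) − SNR_out(dB) when the source is at T₀
NF = 56.9 − 56.4 = 0.5 dB

0.5 dB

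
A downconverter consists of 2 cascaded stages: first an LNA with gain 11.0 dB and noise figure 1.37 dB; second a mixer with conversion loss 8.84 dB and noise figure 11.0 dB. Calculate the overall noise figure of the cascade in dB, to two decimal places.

Convert to linear (a loss of L dB is a gain of −L dB): F_i = 10^(NF_i/10), G_i = 10^(G_i,dB/10)
  Stage 1: F_1 = 10^(1.37/10) = 1.371, G_1 = 10^(11.0/10) = 12.59
  Stage 2: F_2 = 10^(11.0/10) = 12.59, G_2 = 10^(−8.84/10) = 0.1306
Friis cascade:
  F = 1.371 + (12.59 − 1)/12.59 = 2.291
NF = 10 log₁₀(2.291) = 3.60 dB

3.60 dB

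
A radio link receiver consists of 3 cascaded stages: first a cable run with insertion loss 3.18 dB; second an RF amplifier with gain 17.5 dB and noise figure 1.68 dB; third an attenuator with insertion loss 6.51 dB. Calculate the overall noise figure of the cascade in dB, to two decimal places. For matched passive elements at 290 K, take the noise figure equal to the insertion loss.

5.04 dB

Convert to linear (a loss of L dB is a gain of −L dB): F_i = 10^(NF_i/10), G_i = 10^(G_i,dB/10)
  Stage 1: F_1 = 10^(3.18/10) = 2.080, G_1 = 10^(−3.18/10) = 0.4808
  Stage 2: F_2 = 10^(1.68/10) = 1.472, G_2 = 10^(17.5/10) = 56.23
  Stage 3: F_3 = 10^(6.51/10) = 4.477, G_3 = 10^(−6.51/10) = 0.2234
Friis cascade:
  F = 2.080 + (1.472 − 1)/0.4808 + (4.477 − 1)/27.04 = 3.191
NF = 10 log₁₀(3.191) = 5.04 dB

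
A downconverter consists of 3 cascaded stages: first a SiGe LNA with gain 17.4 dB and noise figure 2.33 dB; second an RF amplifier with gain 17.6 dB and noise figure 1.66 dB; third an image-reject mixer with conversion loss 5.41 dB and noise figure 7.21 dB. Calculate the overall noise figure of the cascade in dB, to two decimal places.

2.35 dB

Convert to linear (a loss of L dB is a gain of −L dB): F_i = 10^(NF_i/10), G_i = 10^(G_i,dB/10)
  Stage 1: F_1 = 10^(2.33/10) = 1.710, G_1 = 10^(17.4/10) = 54.95
  Stage 2: F_2 = 10^(1.66/10) = 1.466, G_2 = 10^(17.6/10) = 57.54
  Stage 3: F_3 = 10^(7.21/10) = 5.260, G_3 = 10^(−5.41/10) = 0.2877
Friis cascade:
  F = 1.710 + (1.466 − 1)/54.95 + (5.260 − 1)/3162 = 1.720
NF = 10 log₁₀(1.720) = 2.35 dB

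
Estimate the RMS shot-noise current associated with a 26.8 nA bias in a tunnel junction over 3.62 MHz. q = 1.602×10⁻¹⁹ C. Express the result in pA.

I_n = √(2qI·B)
2qI·B = 2 × 1.602×10⁻¹⁹ × 2.68×10⁻⁸ × 3.62×10⁶ = 3.11×10⁻²⁰ A²
I_n = √(3.11×10⁻²⁰) = 1.76×10⁻¹⁰ A = 176 pA

176 pA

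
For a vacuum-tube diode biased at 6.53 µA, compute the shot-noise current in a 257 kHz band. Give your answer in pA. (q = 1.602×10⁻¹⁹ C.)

733 pA

I_n = √(2qI·B)
2qI·B = 2 × 1.602×10⁻¹⁹ × 6.53×10⁻⁶ × 2.57×10⁵ = 5.38×10⁻¹⁹ A²
I_n = √(5.38×10⁻¹⁹) = 7.33×10⁻¹⁰ A = 733 pA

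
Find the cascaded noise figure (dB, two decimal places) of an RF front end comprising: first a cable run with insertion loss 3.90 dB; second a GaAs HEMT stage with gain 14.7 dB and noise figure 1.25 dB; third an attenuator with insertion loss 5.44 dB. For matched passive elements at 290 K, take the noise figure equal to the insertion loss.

Convert to linear (a loss of L dB is a gain of −L dB): F_i = 10^(NF_i/10), G_i = 10^(G_i,dB/10)
  Stage 1: F_1 = 10^(3.90/10) = 2.455, G_1 = 10^(−3.90/10) = 0.4074
  Stage 2: F_2 = 10^(1.25/10) = 1.334, G_2 = 10^(14.7/10) = 29.51
  Stage 3: F_3 = 10^(5.44/10) = 3.499, G_3 = 10^(−5.44/10) = 0.2858
Friis cascade:
  F = 2.455 + (1.334 − 1)/0.4074 + (3.499 − 1)/12.02 = 3.481
NF = 10 log₁₀(3.481) = 5.42 dB

5.42 dB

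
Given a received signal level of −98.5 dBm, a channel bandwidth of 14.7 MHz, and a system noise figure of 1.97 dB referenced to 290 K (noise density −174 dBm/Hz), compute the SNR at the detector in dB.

Noise floor: N = −174 + 10 log₁₀(B) + NF
10 log₁₀(1.47×10⁷) = 71.67 dB
N = −174 + 71.67 + 1.97 = −100.36 dBm
SNR = P_sig − N = −98.5 − (−100.36) = 1.86 dB → 1.9 dB

1.9 dB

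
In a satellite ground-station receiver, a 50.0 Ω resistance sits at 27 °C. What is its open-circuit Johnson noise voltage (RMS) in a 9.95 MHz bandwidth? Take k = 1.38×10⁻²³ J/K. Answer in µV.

2.87 µV

T = 27 °C + 273.15 = 300.15 K
V_n = √(4kTRB)
4kTRB = 4 × 1.38×10⁻²³ × 300.15 × 5.00×10¹ × 9.95×10⁶ = 8.24×10⁻¹² V²
V_n = √(8.24×10⁻¹²) = 2.87×10⁻⁶ V = 2.87 µV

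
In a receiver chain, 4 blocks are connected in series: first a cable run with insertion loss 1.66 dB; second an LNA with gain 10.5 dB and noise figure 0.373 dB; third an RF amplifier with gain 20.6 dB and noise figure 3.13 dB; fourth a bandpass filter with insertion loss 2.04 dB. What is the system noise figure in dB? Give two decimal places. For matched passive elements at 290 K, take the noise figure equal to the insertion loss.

Convert to linear (a loss of L dB is a gain of −L dB): F_i = 10^(NF_i/10), G_i = 10^(G_i,dB/10)
  Stage 1: F_1 = 10^(1.66/10) = 1.466, G_1 = 10^(−1.66/10) = 0.6823
  Stage 2: F_2 = 10^(0.373/10) = 1.090, G_2 = 10^(10.5/10) = 11.22
  Stage 3: F_3 = 10^(3.13/10) = 2.056, G_3 = 10^(20.6/10) = 114.8
  Stage 4: F_4 = 10^(2.04/10) = 1.600, G_4 = 10^(−2.04/10) = 0.6252
Friis cascade:
  F = 1.466 + (1.090 − 1)/0.6823 + (2.056 − 1)/7.656 + (1.600 − 1)/879.0 = 1.736
NF = 10 log₁₀(1.736) = 2.39 dB

2.39 dB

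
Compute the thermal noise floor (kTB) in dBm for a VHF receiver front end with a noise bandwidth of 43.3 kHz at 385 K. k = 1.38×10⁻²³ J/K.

P_n = kTB = 1.38×10⁻²³ × 385 × 4.33×10⁴ = 2.30×10⁻¹⁶ W
In dBm: 10 log₁₀(2.30×10⁻¹⁶ / 10⁻³) = −126.4 dBm

−126.4 dBm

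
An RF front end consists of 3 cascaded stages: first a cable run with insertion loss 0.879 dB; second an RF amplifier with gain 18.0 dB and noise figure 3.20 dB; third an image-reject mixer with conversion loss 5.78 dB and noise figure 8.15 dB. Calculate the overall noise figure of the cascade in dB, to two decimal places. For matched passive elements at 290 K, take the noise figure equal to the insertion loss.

Convert to linear (a loss of L dB is a gain of −L dB): F_i = 10^(NF_i/10), G_i = 10^(G_i,dB/10)
  Stage 1: F_1 = 10^(0.879/10) = 1.224, G_1 = 10^(−0.879/10) = 0.8168
  Stage 2: F_2 = 10^(3.20/10) = 2.089, G_2 = 10^(18.0/10) = 63.10
  Stage 3: F_3 = 10^(8.15/10) = 6.531, G_3 = 10^(−5.78/10) = 0.2642
Friis cascade:
  F = 1.224 + (2.089 − 1)/0.8168 + (6.531 − 1)/51.53 = 2.665
NF = 10 log₁₀(2.665) = 4.26 dB

4.26 dB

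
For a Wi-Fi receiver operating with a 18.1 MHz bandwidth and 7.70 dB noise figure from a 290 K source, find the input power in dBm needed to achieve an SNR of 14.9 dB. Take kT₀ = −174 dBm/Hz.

Sensitivity = −174 + 10 log₁₀(B) + NF + SNR_min
= −174 + 72.58 + 7.70 + 14.9
= −78.82 dBm → −78.8 dBm

−78.8 dBm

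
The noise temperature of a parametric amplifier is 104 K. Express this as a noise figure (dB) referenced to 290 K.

F = 1 + T_e/T₀ = 1 + 104/290 = 1.35862
NF = 10 log₁₀(1.35862) = 1.33 dB

1.33 dB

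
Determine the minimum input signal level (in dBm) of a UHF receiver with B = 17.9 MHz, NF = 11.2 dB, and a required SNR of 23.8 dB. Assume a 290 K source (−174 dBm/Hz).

Sensitivity = −174 + 10 log₁₀(B) + NF + SNR_min
= −174 + 72.53 + 11.2 + 23.8
= −66.47 dBm → −66.5 dBm

−66.5 dBm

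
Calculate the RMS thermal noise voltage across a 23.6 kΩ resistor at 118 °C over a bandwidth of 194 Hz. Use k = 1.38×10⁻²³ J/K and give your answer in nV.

T = 118 °C + 273.15 = 391.15 K
V_n = √(4kTRB)
4kTRB = 4 × 1.38×10⁻²³ × 391.15 × 2.36×10⁴ × 1.94×10² = 9.89×10⁻¹⁴ V²
V_n = √(9.89×10⁻¹⁴) = 3.14×10⁻⁷ V = 314 nV

314 nV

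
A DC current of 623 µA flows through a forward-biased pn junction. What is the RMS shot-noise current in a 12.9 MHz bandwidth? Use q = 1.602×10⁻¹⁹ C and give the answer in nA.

50.7 nA

I_n = √(2qI·B)
2qI·B = 2 × 1.602×10⁻¹⁹ × 6.23×10⁻⁴ × 1.29×10⁷ = 2.57×10⁻¹⁵ A²
I_n = √(2.57×10⁻¹⁵) = 5.07×10⁻⁸ A = 50.7 nA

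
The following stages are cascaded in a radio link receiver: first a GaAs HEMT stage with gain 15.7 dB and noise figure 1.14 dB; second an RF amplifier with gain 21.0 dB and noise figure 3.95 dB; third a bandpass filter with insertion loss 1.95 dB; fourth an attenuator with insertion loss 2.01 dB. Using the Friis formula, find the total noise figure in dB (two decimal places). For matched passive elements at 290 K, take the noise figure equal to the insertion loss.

1.27 dB

Convert to linear (a loss of L dB is a gain of −L dB): F_i = 10^(NF_i/10), G_i = 10^(G_i,dB/10)
  Stage 1: F_1 = 10^(1.14/10) = 1.300, G_1 = 10^(15.7/10) = 37.15
  Stage 2: F_2 = 10^(3.95/10) = 2.483, G_2 = 10^(21.0/10) = 125.9
  Stage 3: F_3 = 10^(1.95/10) = 1.567, G_3 = 10^(−1.95/10) = 0.6383
  Stage 4: F_4 = 10^(2.01/10) = 1.589, G_4 = 10^(−2.01/10) = 0.6295
Friis cascade:
  F = 1.300 + (2.483 − 1)/37.15 + (1.567 − 1)/4677 + (1.589 − 1)/2985 = 1.340
NF = 10 log₁₀(1.340) = 1.27 dB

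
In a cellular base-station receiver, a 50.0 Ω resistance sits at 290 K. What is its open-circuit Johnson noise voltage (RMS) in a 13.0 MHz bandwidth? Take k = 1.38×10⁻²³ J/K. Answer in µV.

V_n = √(4kTRB)
4kTRB = 4 × 1.38×10⁻²³ × 290 × 5.00×10¹ × 1.30×10⁷ = 1.04×10⁻¹¹ V²
V_n = √(1.04×10⁻¹¹) = 3.23×10⁻⁶ V = 3.23 µV

3.23 µV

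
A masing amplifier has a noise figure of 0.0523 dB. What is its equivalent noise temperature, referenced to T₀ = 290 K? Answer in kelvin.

F = 10^(0.0523/10) = 1.01212
T_e = (F − 1)·T₀ = (1.01212 − 1) × 290 = 3.51 K

3.51 K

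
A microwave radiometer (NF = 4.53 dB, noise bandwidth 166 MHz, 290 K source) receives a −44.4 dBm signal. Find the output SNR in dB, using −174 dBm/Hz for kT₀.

42.9 dB

Noise floor: N = −174 + 10 log₁₀(B) + NF
10 log₁₀(1.66×10⁸) = 82.2 dB
N = −174 + 82.2 + 4.53 = −87.27 dBm
SNR = P_sig − N = −44.4 − (−87.27) = 42.87 dB → 42.9 dB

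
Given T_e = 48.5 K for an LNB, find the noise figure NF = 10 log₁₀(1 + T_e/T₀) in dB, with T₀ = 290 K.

0.672 dB

F = 1 + T_e/T₀ = 1 + 48.5/290 = 1.16724
NF = 10 log₁₀(1.16724) = 0.672 dB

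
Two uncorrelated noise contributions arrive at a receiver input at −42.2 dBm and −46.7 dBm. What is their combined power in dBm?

Convert to linear, add, convert back:
P₁ = 6.03×10⁻⁸ W, P₂ = 2.14×10⁻⁸ W
P_tot = 8.16×10⁻⁸ W → 10 log₁₀(P_tot / 10⁻³) = −40.9 dBm

−40.9 dBm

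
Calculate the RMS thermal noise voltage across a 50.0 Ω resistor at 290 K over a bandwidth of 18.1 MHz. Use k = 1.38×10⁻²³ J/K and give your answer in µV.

3.81 µV

V_n = √(4kTRB)
4kTRB = 4 × 1.38×10⁻²³ × 290 × 5.00×10¹ × 1.81×10⁷ = 1.45×10⁻¹¹ V²
V_n = √(1.45×10⁻¹¹) = 3.81×10⁻⁶ V = 3.81 µV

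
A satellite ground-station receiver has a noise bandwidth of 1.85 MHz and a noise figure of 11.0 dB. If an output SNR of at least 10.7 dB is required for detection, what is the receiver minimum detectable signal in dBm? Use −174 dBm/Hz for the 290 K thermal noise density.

−89.6 dBm

Sensitivity = −174 + 10 log₁₀(B) + NF + SNR_min
= −174 + 62.67 + 11.0 + 10.7
= −89.63 dBm → −89.6 dBm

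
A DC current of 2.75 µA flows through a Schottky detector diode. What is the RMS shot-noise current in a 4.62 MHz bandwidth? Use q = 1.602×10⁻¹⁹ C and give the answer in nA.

2.02 nA

I_n = √(2qI·B)
2qI·B = 2 × 1.602×10⁻¹⁹ × 2.75×10⁻⁶ × 4.62×10⁶ = 4.07×10⁻¹⁸ A²
I_n = √(4.07×10⁻¹⁸) = 2.02×10⁻⁹ A = 2.02 nA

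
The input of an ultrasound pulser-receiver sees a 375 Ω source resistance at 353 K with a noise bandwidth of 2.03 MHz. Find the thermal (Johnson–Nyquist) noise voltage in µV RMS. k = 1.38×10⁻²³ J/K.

V_n = √(4kTRB)
4kTRB = 4 × 1.38×10⁻²³ × 353 × 3.75×10² × 2.03×10⁶ = 1.48×10⁻¹¹ V²
V_n = √(1.48×10⁻¹¹) = 3.85×10⁻⁶ V = 3.85 µV

3.85 µV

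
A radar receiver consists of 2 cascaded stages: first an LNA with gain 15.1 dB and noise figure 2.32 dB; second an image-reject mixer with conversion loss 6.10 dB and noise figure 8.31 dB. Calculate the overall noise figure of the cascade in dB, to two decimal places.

Convert to linear (a loss of L dB is a gain of −L dB): F_i = 10^(NF_i/10), G_i = 10^(G_i,dB/10)
  Stage 1: F_1 = 10^(2.32/10) = 1.706, G_1 = 10^(15.1/10) = 32.36
  Stage 2: F_2 = 10^(8.31/10) = 6.776, G_2 = 10^(−6.10/10) = 0.2455
Friis cascade:
  F = 1.706 + (6.776 − 1)/32.36 = 1.885
NF = 10 log₁₀(1.885) = 2.75 dB

2.75 dB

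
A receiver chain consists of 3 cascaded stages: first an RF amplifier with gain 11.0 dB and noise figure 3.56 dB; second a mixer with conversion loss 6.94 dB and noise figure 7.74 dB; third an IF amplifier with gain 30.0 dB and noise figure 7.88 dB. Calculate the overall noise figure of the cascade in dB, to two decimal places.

Convert to linear (a loss of L dB is a gain of −L dB): F_i = 10^(NF_i/10), G_i = 10^(G_i,dB/10)
  Stage 1: F_1 = 10^(3.56/10) = 2.270, G_1 = 10^(11.0/10) = 12.59
  Stage 2: F_2 = 10^(7.74/10) = 5.943, G_2 = 10^(−6.94/10) = 0.2023
  Stage 3: F_3 = 10^(7.88/10) = 6.138, G_3 = 10^(30.0/10) = 1000
Friis cascade:
  F = 2.270 + (5.943 − 1)/12.59 + (6.138 − 1)/2.547 = 4.680
NF = 10 log₁₀(4.680) = 6.70 dB

6.70 dB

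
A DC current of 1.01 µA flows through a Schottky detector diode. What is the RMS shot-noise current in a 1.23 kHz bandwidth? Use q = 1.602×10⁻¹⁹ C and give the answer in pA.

20.0 pA

I_n = √(2qI·B)
2qI·B = 2 × 1.602×10⁻¹⁹ × 1.01×10⁻⁶ × 1.23×10³ = 3.98×10⁻²² A²
I_n = √(3.98×10⁻²²) = 2.00×10⁻¹¹ A = 20.0 pA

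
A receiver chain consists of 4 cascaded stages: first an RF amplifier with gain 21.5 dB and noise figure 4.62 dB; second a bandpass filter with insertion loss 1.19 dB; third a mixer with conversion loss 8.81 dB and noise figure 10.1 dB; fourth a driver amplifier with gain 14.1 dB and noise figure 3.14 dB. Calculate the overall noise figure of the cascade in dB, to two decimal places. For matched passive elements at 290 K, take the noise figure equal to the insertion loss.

4.86 dB

Convert to linear (a loss of L dB is a gain of −L dB): F_i = 10^(NF_i/10), G_i = 10^(G_i,dB/10)
  Stage 1: F_1 = 10^(4.62/10) = 2.897, G_1 = 10^(21.5/10) = 141.3
  Stage 2: F_2 = 10^(1.19/10) = 1.315, G_2 = 10^(−1.19/10) = 0.7603
  Stage 3: F_3 = 10^(10.1/10) = 10.23, G_3 = 10^(−8.81/10) = 0.1315
  Stage 4: F_4 = 10^(3.14/10) = 2.061, G_4 = 10^(14.1/10) = 25.70
Friis cascade:
  F = 2.897 + (1.315 − 1)/141.3 + (10.23 − 1)/107.4 + (2.061 − 1)/14.13 = 3.061
NF = 10 log₁₀(3.061) = 4.86 dB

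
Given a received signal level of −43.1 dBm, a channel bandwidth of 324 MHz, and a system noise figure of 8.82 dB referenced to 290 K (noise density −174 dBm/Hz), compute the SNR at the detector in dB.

37.0 dB

Noise floor: N = −174 + 10 log₁₀(B) + NF
10 log₁₀(3.24×10⁸) = 85.11 dB
N = −174 + 85.11 + 8.82 = −80.07 dBm
SNR = P_sig − N = −43.1 − (−80.07) = 36.97 dB → 37.0 dB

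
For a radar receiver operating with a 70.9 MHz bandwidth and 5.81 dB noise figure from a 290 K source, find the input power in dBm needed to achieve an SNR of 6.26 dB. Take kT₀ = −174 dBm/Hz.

−83.4 dBm

Sensitivity = −174 + 10 log₁₀(B) + NF + SNR_min
= −174 + 78.51 + 5.81 + 6.26
= −83.42 dBm → −83.4 dBm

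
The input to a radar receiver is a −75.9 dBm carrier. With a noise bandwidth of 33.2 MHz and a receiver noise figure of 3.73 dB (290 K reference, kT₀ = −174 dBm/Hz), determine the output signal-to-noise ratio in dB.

Noise floor: N = −174 + 10 log₁₀(B) + NF
10 log₁₀(3.32×10⁷) = 75.21 dB
N = −174 + 75.21 + 3.73 = −95.06 dBm
SNR = P_sig − N = −75.9 − (−95.06) = 19.16 dB → 19.2 dB

19.2 dB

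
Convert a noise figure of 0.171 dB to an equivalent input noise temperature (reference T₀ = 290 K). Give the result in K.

11.6 K

F = 10^(0.171/10) = 1.04016
T_e = (F − 1)·T₀ = (1.04016 − 1) × 290 = 11.6 K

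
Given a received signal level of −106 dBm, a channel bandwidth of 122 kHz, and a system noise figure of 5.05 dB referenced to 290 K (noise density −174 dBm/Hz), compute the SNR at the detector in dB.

Noise floor: N = −174 + 10 log₁₀(B) + NF
10 log₁₀(1.22×10⁵) = 50.86 dB
N = −174 + 50.86 + 5.05 = −118.09 dBm
SNR = P_sig − N = −106 − (−118.09) = 12.09 dB → 12.1 dB

12.1 dB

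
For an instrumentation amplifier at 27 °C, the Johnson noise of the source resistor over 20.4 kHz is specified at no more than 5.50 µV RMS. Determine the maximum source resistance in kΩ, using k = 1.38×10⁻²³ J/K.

T = 27 °C + 273.15 = 300.15 K
Johnson–Nyquist: V_n = √(4kTRB) ⇒ R = V_n² / (4kTB)
4kTB = 4 × 1.38×10⁻²³ × 300.15 × 2.04×10⁴ = 3.38×10⁻¹⁶
R = (5.50×10⁻⁶)² / 3.38×10⁻¹⁶ = 8.95×10⁴ Ω = 89.5 kΩ

89.5 kΩ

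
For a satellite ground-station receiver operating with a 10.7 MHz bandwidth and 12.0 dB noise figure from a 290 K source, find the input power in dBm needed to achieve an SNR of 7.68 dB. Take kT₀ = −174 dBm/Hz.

−84.0 dBm

Sensitivity = −174 + 10 log₁₀(B) + NF + SNR_min
= −174 + 70.29 + 12.0 + 7.68
= −84.03 dBm → −84.0 dBm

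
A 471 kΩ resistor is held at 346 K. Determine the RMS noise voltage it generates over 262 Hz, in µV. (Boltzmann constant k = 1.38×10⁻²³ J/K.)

1.54 µV

V_n = √(4kTRB)
4kTRB = 4 × 1.38×10⁻²³ × 346 × 4.71×10⁵ × 2.62×10² = 2.36×10⁻¹² V²
V_n = √(2.36×10⁻¹²) = 1.54×10⁻⁶ V = 1.54 µV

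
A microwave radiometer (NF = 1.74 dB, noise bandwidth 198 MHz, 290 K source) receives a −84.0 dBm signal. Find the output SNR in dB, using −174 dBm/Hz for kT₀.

Noise floor: N = −174 + 10 log₁₀(B) + NF
10 log₁₀(1.98×10⁸) = 82.97 dB
N = −174 + 82.97 + 1.74 = −89.29 dBm
SNR = P_sig − N = −84.0 − (−89.29) = 5.29 dB → 5.3 dB

5.3 dB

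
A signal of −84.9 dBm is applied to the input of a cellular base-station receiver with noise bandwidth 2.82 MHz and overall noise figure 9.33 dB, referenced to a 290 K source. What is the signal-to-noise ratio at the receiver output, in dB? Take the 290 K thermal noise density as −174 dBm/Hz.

Noise floor: N = −174 + 10 log₁₀(B) + NF
10 log₁₀(2.82×10⁶) = 64.5 dB
N = −174 + 64.5 + 9.33 = −100.17 dBm
SNR = P_sig − N = −84.9 − (−100.17) = 15.27 dB → 15.3 dB

15.3 dB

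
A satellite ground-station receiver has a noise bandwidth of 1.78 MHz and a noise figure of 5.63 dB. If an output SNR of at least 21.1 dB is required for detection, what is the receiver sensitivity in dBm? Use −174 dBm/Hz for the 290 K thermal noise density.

−84.8 dBm

Sensitivity = −174 + 10 log₁₀(B) + NF + SNR_min
= −174 + 62.5 + 5.63 + 21.1
= −84.77 dBm → −84.8 dBm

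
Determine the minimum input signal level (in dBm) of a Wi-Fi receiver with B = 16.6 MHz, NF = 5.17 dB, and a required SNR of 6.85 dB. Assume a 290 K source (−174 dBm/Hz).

−89.8 dBm

Sensitivity = −174 + 10 log₁₀(B) + NF + SNR_min
= −174 + 72.2 + 5.17 + 6.85
= −89.78 dBm → −89.8 dBm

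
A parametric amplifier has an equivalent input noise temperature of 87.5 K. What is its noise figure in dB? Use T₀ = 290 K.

1.15 dB

F = 1 + T_e/T₀ = 1 + 87.5/290 = 1.30172
NF = 10 log₁₀(1.30172) = 1.15 dB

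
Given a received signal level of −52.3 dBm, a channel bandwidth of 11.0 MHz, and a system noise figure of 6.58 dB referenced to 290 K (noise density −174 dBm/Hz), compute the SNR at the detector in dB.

Noise floor: N = −174 + 10 log₁₀(B) + NF
10 log₁₀(1.10×10⁷) = 70.41 dB
N = −174 + 70.41 + 6.58 = −97.01 dBm
SNR = P_sig − N = −52.3 − (−97.01) = 44.71 dB → 44.7 dB

44.7 dB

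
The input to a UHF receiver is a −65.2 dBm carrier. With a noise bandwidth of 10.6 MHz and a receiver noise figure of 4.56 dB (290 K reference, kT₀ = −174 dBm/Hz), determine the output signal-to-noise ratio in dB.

34.0 dB

Noise floor: N = −174 + 10 log₁₀(B) + NF
10 log₁₀(1.06×10⁷) = 70.25 dB
N = −174 + 70.25 + 4.56 = −99.19 dBm
SNR = P_sig − N = −65.2 − (−99.19) = 33.99 dB → 34.0 dB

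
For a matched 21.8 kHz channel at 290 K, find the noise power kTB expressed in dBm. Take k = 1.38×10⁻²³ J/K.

−130.6 dBm

P_n = kTB = 1.38×10⁻²³ × 290 × 2.18×10⁴ = 8.72×10⁻¹⁷ W
In dBm: 10 log₁₀(8.72×10⁻¹⁷ / 10⁻³) = −130.6 dBm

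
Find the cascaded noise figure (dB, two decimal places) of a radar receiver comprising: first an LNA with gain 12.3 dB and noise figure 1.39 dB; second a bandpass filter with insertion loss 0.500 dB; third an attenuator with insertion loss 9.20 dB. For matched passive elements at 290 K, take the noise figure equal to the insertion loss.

Convert to linear (a loss of L dB is a gain of −L dB): F_i = 10^(NF_i/10), G_i = 10^(G_i,dB/10)
  Stage 1: F_1 = 10^(1.39/10) = 1.377, G_1 = 10^(12.3/10) = 16.98
  Stage 2: F_2 = 10^(0.500/10) = 1.122, G_2 = 10^(−0.500/10) = 0.8913
  Stage 3: F_3 = 10^(9.20/10) = 8.318, G_3 = 10^(−9.20/10) = 0.1202
Friis cascade:
  F = 1.377 + (1.122 − 1)/16.98 + (8.318 − 1)/15.14 = 1.868
NF = 10 log₁₀(1.868) = 2.71 dB

2.71 dB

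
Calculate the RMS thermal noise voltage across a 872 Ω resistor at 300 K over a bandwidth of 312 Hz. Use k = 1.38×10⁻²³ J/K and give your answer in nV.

67.1 nV

V_n = √(4kTRB)
4kTRB = 4 × 1.38×10⁻²³ × 300 × 8.72×10² × 3.12×10² = 4.51×10⁻¹⁵ V²
V_n = √(4.51×10⁻¹⁵) = 6.71×10⁻⁸ V = 67.1 nV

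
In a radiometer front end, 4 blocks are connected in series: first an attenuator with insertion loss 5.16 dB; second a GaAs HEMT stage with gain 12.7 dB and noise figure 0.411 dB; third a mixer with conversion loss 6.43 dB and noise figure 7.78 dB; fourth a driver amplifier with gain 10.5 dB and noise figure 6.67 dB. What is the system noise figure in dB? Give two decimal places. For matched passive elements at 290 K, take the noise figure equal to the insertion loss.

8.64 dB

Convert to linear (a loss of L dB is a gain of −L dB): F_i = 10^(NF_i/10), G_i = 10^(G_i,dB/10)
  Stage 1: F_1 = 10^(5.16/10) = 3.281, G_1 = 10^(−5.16/10) = 0.3048
  Stage 2: F_2 = 10^(0.411/10) = 1.099, G_2 = 10^(12.7/10) = 18.62
  Stage 3: F_3 = 10^(7.78/10) = 5.998, G_3 = 10^(−6.43/10) = 0.2275
  Stage 4: F_4 = 10^(6.67/10) = 4.645, G_4 = 10^(10.5/10) = 11.22
Friis cascade:
  F = 3.281 + (1.099 − 1)/0.3048 + (5.998 − 1)/5.675 + (4.645 − 1)/1.291 = 7.310
NF = 10 log₁₀(7.310) = 8.64 dB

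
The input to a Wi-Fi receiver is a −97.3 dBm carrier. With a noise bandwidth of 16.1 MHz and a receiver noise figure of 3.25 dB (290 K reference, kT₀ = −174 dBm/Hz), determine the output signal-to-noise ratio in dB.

Noise floor: N = −174 + 10 log₁₀(B) + NF
10 log₁₀(1.61×10⁷) = 72.07 dB
N = −174 + 72.07 + 3.25 = −98.68 dBm
SNR = P_sig − N = −97.3 − (−98.68) = 1.38 dB → 1.4 dB

1.4 dB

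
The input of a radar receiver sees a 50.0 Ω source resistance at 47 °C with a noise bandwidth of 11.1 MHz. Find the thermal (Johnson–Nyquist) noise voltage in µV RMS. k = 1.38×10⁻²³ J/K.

T = 47 °C + 273.15 = 320.15 K
V_n = √(4kTRB)
4kTRB = 4 × 1.38×10⁻²³ × 320.15 × 5.00×10¹ × 1.11×10⁷ = 9.81×10⁻¹² V²
V_n = √(9.81×10⁻¹²) = 3.13×10⁻⁶ V = 3.13 µV

3.13 µV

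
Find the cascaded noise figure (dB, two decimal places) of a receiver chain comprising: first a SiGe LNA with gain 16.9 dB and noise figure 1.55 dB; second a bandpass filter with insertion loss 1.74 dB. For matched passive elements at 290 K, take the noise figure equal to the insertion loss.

1.58 dB

Convert to linear (a loss of L dB is a gain of −L dB): F_i = 10^(NF_i/10), G_i = 10^(G_i,dB/10)
  Stage 1: F_1 = 10^(1.55/10) = 1.429, G_1 = 10^(16.9/10) = 48.98
  Stage 2: F_2 = 10^(1.74/10) = 1.493, G_2 = 10^(−1.74/10) = 0.6699
Friis cascade:
  F = 1.429 + (1.493 − 1)/48.98 = 1.439
NF = 10 log₁₀(1.439) = 1.58 dB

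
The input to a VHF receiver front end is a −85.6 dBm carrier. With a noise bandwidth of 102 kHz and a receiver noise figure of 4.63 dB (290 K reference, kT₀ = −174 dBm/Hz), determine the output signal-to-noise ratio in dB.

Noise floor: N = −174 + 10 log₁₀(B) + NF
10 log₁₀(1.02×10⁵) = 50.09 dB
N = −174 + 50.09 + 4.63 = −119.28 dBm
SNR = P_sig − N = −85.6 − (−119.28) = 33.68 dB → 33.7 dB

33.7 dB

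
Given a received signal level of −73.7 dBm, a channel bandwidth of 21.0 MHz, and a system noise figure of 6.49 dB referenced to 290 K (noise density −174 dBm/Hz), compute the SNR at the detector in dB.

20.6 dB

Noise floor: N = −174 + 10 log₁₀(B) + NF
10 log₁₀(2.10×10⁷) = 73.22 dB
N = −174 + 73.22 + 6.49 = −94.29 dBm
SNR = P_sig − N = −73.7 − (−94.29) = 20.59 dB → 20.6 dB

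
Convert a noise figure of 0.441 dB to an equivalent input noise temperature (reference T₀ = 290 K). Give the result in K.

31.0 K

F = 10^(0.441/10) = 1.10688
T_e = (F − 1)·T₀ = (1.10688 − 1) × 290 = 31.0 K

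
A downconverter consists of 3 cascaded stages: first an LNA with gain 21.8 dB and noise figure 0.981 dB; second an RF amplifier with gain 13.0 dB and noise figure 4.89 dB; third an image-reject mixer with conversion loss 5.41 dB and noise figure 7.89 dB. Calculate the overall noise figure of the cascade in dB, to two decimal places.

1.03 dB

Convert to linear (a loss of L dB is a gain of −L dB): F_i = 10^(NF_i/10), G_i = 10^(G_i,dB/10)
  Stage 1: F_1 = 10^(0.981/10) = 1.253, G_1 = 10^(21.8/10) = 151.4
  Stage 2: F_2 = 10^(4.89/10) = 3.083, G_2 = 10^(13.0/10) = 19.95
  Stage 3: F_3 = 10^(7.89/10) = 6.152, G_3 = 10^(−5.41/10) = 0.2877
Friis cascade:
  F = 1.253 + (3.083 − 1)/151.4 + (6.152 − 1)/3020 = 1.269
NF = 10 log₁₀(1.269) = 1.03 dB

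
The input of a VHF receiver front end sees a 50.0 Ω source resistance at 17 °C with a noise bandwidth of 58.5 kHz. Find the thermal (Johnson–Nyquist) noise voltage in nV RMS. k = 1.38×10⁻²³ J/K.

T = 17 °C + 273.15 = 290.15 K
V_n = √(4kTRB)
4kTRB = 4 × 1.38×10⁻²³ × 290.15 × 5.00×10¹ × 5.85×10⁴ = 4.68×10⁻¹⁴ V²
V_n = √(4.68×10⁻¹⁴) = 2.16×10⁻⁷ V = 216 nV

216 nV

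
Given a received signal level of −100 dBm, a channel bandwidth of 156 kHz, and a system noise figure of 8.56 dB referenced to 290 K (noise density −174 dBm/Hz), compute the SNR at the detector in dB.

Noise floor: N = −174 + 10 log₁₀(B) + NF
10 log₁₀(1.56×10⁵) = 51.93 dB
N = −174 + 51.93 + 8.56 = −113.51 dBm
SNR = P_sig − N = −100 − (−113.51) = 13.51 dB → 13.5 dB

13.5 dB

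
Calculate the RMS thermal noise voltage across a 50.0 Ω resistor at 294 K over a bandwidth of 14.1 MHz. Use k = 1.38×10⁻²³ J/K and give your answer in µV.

3.38 µV

V_n = √(4kTRB)
4kTRB = 4 × 1.38×10⁻²³ × 294 × 5.00×10¹ × 1.41×10⁷ = 1.14×10⁻¹¹ V²
V_n = √(1.14×10⁻¹¹) = 3.38×10⁻⁶ V = 3.38 µV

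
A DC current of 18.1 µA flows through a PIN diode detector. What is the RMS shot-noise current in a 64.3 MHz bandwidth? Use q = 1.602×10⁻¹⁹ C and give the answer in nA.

I_n = √(2qI·B)
2qI·B = 2 × 1.602×10⁻¹⁹ × 1.81×10⁻⁵ × 6.43×10⁷ = 3.73×10⁻¹⁶ A²
I_n = √(3.73×10⁻¹⁶) = 1.93×10⁻⁸ A = 19.3 nA

19.3 nA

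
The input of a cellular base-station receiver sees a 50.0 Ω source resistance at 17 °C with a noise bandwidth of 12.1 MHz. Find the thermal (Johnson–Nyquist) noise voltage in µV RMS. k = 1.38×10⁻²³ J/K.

T = 17 °C + 273.15 = 290.15 K
V_n = √(4kTRB)
4kTRB = 4 × 1.38×10⁻²³ × 290.15 × 5.00×10¹ × 1.21×10⁷ = 9.69×10⁻¹² V²
V_n = √(9.69×10⁻¹²) = 3.11×10⁻⁶ V = 3.11 µV

3.11 µV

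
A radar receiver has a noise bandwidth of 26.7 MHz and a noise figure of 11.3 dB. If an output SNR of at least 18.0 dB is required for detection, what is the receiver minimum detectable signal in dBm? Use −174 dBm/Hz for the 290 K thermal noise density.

Sensitivity = −174 + 10 log₁₀(B) + NF + SNR_min
= −174 + 74.27 + 11.3 + 18.0
= −70.43 dBm → −70.4 dBm

−70.4 dBm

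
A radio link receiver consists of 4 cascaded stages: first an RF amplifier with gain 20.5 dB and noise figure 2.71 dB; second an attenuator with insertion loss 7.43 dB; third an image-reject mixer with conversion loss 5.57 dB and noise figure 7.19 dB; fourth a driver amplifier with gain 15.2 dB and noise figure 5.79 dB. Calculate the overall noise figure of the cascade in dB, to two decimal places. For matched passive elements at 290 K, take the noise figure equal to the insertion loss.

4.17 dB

Convert to linear (a loss of L dB is a gain of −L dB): F_i = 10^(NF_i/10), G_i = 10^(G_i,dB/10)
  Stage 1: F_1 = 10^(2.71/10) = 1.866, G_1 = 10^(20.5/10) = 112.2
  Stage 2: F_2 = 10^(7.43/10) = 5.534, G_2 = 10^(−7.43/10) = 0.1807
  Stage 3: F_3 = 10^(7.19/10) = 5.236, G_3 = 10^(−5.57/10) = 0.2773
  Stage 4: F_4 = 10^(5.79/10) = 3.793, G_4 = 10^(15.2/10) = 33.11
Friis cascade:
  F = 1.866 + (5.534 − 1)/112.2 + (5.236 − 1)/20.28 + (3.793 − 1)/5.623 = 2.612
NF = 10 log₁₀(2.612) = 4.17 dB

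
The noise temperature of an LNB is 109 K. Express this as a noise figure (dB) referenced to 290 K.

F = 1 + T_e/T₀ = 1 + 109/290 = 1.37586
NF = 10 log₁₀(1.37586) = 1.39 dB

1.39 dB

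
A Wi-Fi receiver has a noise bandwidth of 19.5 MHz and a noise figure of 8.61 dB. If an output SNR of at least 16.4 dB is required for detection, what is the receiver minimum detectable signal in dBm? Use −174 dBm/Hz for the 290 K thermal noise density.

−76.1 dBm

Sensitivity = −174 + 10 log₁₀(B) + NF + SNR_min
= −174 + 72.9 + 8.61 + 16.4
= −76.09 dBm → −76.1 dBm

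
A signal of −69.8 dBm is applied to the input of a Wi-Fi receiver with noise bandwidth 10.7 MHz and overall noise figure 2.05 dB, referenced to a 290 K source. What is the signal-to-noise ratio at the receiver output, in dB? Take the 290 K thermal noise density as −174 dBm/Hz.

Noise floor: N = −174 + 10 log₁₀(B) + NF
10 log₁₀(1.07×10⁷) = 70.29 dB
N = −174 + 70.29 + 2.05 = −101.66 dBm
SNR = P_sig − N = −69.8 − (−101.66) = 31.86 dB → 31.9 dB

31.9 dB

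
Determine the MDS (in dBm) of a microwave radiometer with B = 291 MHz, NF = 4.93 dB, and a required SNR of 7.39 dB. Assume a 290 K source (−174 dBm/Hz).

Sensitivity = −174 + 10 log₁₀(B) + NF + SNR_min
= −174 + 84.64 + 4.93 + 7.39
= −77.04 dBm → −77.0 dBm

−77.0 dBm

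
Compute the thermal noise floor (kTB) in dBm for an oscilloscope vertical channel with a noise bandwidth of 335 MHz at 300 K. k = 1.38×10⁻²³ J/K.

−88.6 dBm

P_n = kTB = 1.38×10⁻²³ × 300 × 3.35×10⁸ = 1.39×10⁻¹² W
In dBm: 10 log₁₀(1.39×10⁻¹² / 10⁻³) = −88.6 dBm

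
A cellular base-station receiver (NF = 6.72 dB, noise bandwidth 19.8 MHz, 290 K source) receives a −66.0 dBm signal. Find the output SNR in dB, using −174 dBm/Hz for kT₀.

28.3 dB

Noise floor: N = −174 + 10 log₁₀(B) + NF
10 log₁₀(1.98×10⁷) = 72.97 dB
N = −174 + 72.97 + 6.72 = −94.31 dBm
SNR = P_sig − N = −66.0 − (−94.31) = 28.31 dB → 28.3 dB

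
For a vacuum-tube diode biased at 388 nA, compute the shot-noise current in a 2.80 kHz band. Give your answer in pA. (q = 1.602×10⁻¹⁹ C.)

I_n = √(2qI·B)
2qI·B = 2 × 1.602×10⁻¹⁹ × 3.88×10⁻⁷ × 2.80×10³ = 3.48×10⁻²² A²
I_n = √(3.48×10⁻²²) = 1.87×10⁻¹¹ A = 18.7 pA

18.7 pA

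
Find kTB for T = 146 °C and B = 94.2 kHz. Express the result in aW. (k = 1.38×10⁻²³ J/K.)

T = 146 °C + 273.15 = 419.15 K
P_n = kTB = 1.38×10⁻²³ × 419.15 × 9.42×10⁴ = 5.45×10⁻¹⁶ W = 545 aW

545 aW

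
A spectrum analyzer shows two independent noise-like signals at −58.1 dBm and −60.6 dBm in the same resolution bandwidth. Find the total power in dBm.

Convert to linear, add, convert back:
P₁ = 1.55×10⁻⁹ W, P₂ = 8.71×10⁻¹⁰ W
P_tot = 2.42×10⁻⁹ W → 10 log₁₀(P_tot / 10⁻³) = −56.2 dBm

−56.2 dBm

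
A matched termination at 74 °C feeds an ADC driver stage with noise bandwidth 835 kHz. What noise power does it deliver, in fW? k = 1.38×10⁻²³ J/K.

4.00 fW

T = 74 °C + 273.15 = 347.15 K
P_n = kTB = 1.38×10⁻²³ × 347.15 × 8.35×10⁵ = 4.00×10⁻¹⁵ W = 4.00 fW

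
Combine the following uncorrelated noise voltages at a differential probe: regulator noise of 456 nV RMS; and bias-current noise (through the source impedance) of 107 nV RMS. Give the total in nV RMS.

Uncorrelated sources add in power (mean-square): V_tot = √(ΣV_i²)
V_tot = √[(4.56×10⁻⁷)² + (1.07×10⁻⁷)²] = 4.68×10⁻⁷ V = 468 nV

468 nV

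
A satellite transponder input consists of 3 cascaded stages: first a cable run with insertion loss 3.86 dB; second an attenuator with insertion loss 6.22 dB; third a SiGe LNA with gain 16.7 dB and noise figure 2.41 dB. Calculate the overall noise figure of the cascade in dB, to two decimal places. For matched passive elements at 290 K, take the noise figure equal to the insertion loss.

12.49 dB

Convert to linear (a loss of L dB is a gain of −L dB): F_i = 10^(NF_i/10), G_i = 10^(G_i,dB/10)
  Stage 1: F_1 = 10^(3.86/10) = 2.432, G_1 = 10^(−3.86/10) = 0.4111
  Stage 2: F_2 = 10^(6.22/10) = 4.188, G_2 = 10^(−6.22/10) = 0.2388
  Stage 3: F_3 = 10^(2.41/10) = 1.742, G_3 = 10^(16.7/10) = 46.77
Friis cascade:
  F = 2.432 + (4.188 − 1)/0.4111 + (1.742 − 1)/0.09817 = 17.74
NF = 10 log₁₀(17.74) = 12.49 dB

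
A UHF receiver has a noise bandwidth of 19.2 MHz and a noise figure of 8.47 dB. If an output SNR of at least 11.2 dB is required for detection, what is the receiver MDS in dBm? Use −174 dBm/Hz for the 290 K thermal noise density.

−81.5 dBm

Sensitivity = −174 + 10 log₁₀(B) + NF + SNR_min
= −174 + 72.83 + 8.47 + 11.2
= −81.50 dBm → −81.5 dBm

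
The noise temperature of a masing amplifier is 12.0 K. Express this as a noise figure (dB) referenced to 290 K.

0.176 dB

F = 1 + T_e/T₀ = 1 + 12.0/290 = 1.04138
NF = 10 log₁₀(1.04138) = 0.176 dB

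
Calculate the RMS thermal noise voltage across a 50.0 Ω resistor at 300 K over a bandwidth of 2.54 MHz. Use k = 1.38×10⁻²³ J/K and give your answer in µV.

1.45 µV

V_n = √(4kTRB)
4kTRB = 4 × 1.38×10⁻²³ × 300 × 5.00×10¹ × 2.54×10⁶ = 2.10×10⁻¹² V²
V_n = √(2.10×10⁻¹²) = 1.45×10⁻⁶ V = 1.45 µV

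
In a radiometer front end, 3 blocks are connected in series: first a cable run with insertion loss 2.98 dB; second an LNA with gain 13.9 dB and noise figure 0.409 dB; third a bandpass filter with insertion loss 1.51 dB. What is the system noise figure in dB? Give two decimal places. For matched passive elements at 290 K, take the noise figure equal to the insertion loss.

3.46 dB

Convert to linear (a loss of L dB is a gain of −L dB): F_i = 10^(NF_i/10), G_i = 10^(G_i,dB/10)
  Stage 1: F_1 = 10^(2.98/10) = 1.986, G_1 = 10^(−2.98/10) = 0.5035
  Stage 2: F_2 = 10^(0.409/10) = 1.099, G_2 = 10^(13.9/10) = 24.55
  Stage 3: F_3 = 10^(1.51/10) = 1.416, G_3 = 10^(−1.51/10) = 0.7063
Friis cascade:
  F = 1.986 + (1.099 − 1)/0.5035 + (1.416 − 1)/12.36 = 2.216
NF = 10 log₁₀(2.216) = 3.46 dB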